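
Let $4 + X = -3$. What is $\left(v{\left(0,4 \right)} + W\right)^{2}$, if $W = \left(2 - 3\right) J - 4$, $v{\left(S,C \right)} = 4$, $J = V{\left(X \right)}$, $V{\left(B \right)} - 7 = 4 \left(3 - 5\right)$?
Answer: $1$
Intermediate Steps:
$X = -7$ ($X = -4 - 3 = -7$)
$V{\left(B \right)} = -1$ ($V{\left(B \right)} = 7 + 4 \left(3 - 5\right) = 7 + 4 \left(-2\right) = 7 - 8 = -1$)
$J = -1$
$W = -3$ ($W = \left(2 - 3\right) \left(-1\right) - 4 = \left(-1\right) \left(-1\right) - 4 = 1 - 4 = -3$)
$\left(v{\left(0,4 \right)} + W\right)^{2} = \left(4 - 3\right)^{2} = 1^{2} = 1$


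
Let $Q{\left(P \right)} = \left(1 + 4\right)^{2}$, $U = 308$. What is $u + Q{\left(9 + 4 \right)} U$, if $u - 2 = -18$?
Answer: $7684$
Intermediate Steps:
$u = -16$ ($u = 2 - 18 = -16$)
$Q{\left(P \right)} = 25$ ($Q{\left(P \right)} = 5^{2} = 25$)
$u + Q{\left(9 + 4 \right)} U = -16 + 25 \cdot 308 = -16 + 7700 = 7684$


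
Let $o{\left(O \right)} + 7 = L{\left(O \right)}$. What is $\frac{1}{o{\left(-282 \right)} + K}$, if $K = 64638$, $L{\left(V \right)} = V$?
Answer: $\frac{1}{64349} \approx 1.554 \cdot 10^{-5}$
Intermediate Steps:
$o{\left(O \right)} = -7 + O$
$\frac{1}{o{\left(-282 \right)} + K} = \frac{1}{\left(-7 - 282\right) + 64638} = \frac{1}{-289 + 64638} = \frac{1}{64349}$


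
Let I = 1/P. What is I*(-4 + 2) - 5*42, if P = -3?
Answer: -628/3 ≈ -209.33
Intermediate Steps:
I = -⅓ (I = 1/(-3) = -⅓ ≈ -0.33333)
I*(-4 + 2) - 5*42 = -(-4 + 2)/3 - 5*42 = -⅓*(-2) - 210 = ⅔ - 210 = -628/3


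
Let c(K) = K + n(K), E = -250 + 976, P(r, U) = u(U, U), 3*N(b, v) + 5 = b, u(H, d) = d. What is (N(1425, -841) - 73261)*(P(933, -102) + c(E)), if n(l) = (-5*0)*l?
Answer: -45419504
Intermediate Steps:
N(b, v) = -5/3 + b/3
P(r, U) = U
n(l) = 0 (n(l) = 0*l = 0)
E = 726
c(K) = K (c(K) = K + 0 = K)
(N(1425, -841) - 73261)*(P(933, -102) + c(E)) = ((-5/3 + (⅓)*1425) - 73261)*(-102 + 726) = ((-5/3 + 475) - 73261)*624 = (1420/3 - 73261)*624 = -218363/3*624 = -45419504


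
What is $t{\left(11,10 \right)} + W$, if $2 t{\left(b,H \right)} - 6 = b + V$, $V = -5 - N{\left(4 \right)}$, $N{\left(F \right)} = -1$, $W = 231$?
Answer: $\frac{475}{2} \approx 237.5$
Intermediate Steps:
$V = -4$ ($V = -5 - -1 = -5 + 1 = -4$)
$t{\left(b,H \right)} = 1 + \frac{b}{2}$ ($t{\left(b,H \right)} = 3 + \frac{b - 4}{2} = 3 + \frac{-4 + b}{2} = 3 + \left(-2 + \frac{b}{2}\right) = 1 + \frac{b}{2}$)
$t{\left(11,10 \right)} + W = \left(1 + \frac{1}{2} \cdot 11\right) + 231 = \left(1 + \frac{11}{2}\right) + 231 = \frac{13}{2} + 231 = \frac{475}{2}$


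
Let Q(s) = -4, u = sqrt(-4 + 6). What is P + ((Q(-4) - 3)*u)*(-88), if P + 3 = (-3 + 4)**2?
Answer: -2 + 616*sqrt(2) ≈ 869.16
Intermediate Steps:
P = -2 (P = -3 + (-3 + 4)**2 = -3 + 1**2 = -3 + 1 = -2)
u = sqrt(2) ≈ 1.4142
P + ((Q(-4) - 3)*u)*(-88) = -2 + ((-4 - 3)*sqrt(2))*(-88) = -2 - 7*sqrt(2)*(-88) = -2 + 616*sqrt(2)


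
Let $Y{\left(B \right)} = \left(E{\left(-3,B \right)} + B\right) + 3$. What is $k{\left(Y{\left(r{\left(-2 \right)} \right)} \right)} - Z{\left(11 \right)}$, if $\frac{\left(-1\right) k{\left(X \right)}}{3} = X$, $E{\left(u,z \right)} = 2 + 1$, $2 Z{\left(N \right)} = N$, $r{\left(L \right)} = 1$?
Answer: $- \frac{53}{2} \approx -26.5$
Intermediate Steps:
$Z{\left(N \right)} = \frac{N}{2}$
$E{\left(u,z \right)} = 3$
$Y{\left(B \right)} = 6 + B$ ($Y{\left(B \right)} = \left(3 + B\right) + 3 = 6 + B$)
$k{\left(X \right)} = - 3 X$
$k{\left(Y{\left(r{\left(-2 \right)} \right)} \right)} - Z{\left(11 \right)} = - 3 \left(6 + 1\right) - \frac{1}{2} \cdot 11 = \left(-3\right) 7 - \frac{11}{2} = -21 - \frac{11}{2} = - \frac{53}{2}$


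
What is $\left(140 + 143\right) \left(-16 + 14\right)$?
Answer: $-566$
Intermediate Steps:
$\left(140 + 143\right) \left(-16 + 14\right) = 283 \left(-2\right) = -566$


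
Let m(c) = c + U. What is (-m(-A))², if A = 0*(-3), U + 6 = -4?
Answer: 100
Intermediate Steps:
U = -10 (U = -6 - 4 = -10)
A = 0
m(c) = -10 + c (m(c) = c - 10 = -10 + c)
(-m(-A))² = (-(-10 - 1*0))² = (-(-10 + 0))² = (-1*(-10))² = 10² = 100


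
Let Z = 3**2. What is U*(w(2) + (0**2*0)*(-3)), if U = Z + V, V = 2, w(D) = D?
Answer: 22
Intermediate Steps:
Z = 9
U = 11 (U = 9 + 2 = 11)
U*(w(2) + (0**2*0)*(-3)) = 11*(2 + (0**2*0)*(-3)) = 11*(2 + (0*0)*(-3)) = 11*(2 + 0*(-3)) = 11*(2 + 0) = 11*2 = 22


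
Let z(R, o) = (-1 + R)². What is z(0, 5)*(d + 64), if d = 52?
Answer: 116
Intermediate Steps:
z(0, 5)*(d + 64) = (-1 + 0)²*(52 + 64) = (-1)²*116 = 1*116 = 116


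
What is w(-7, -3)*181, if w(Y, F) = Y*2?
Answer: -2534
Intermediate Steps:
w(Y, F) = 2*Y
w(-7, -3)*181 = (2*(-7))*181 = -14*181 = -2534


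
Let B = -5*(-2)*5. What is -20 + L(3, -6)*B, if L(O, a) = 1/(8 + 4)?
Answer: -95/6 ≈ -15.833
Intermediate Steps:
L(O, a) = 1/12
B = 50 (B = 10*5 = 50)
-20 + L(3, -6)*B = -20 + (1/12)*50 = -20 + 25/6 = -95/6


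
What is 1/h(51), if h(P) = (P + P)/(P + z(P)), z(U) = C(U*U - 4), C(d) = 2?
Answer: 53/102 ≈ 0.51961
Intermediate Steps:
z(U) = 2
h(P) = 2*P/(2 + P) (h(P) = (P + P)/(P + 2) = (2*P)/(2 + P) = 2*P/(2 + P))
1/h(51) = 1/(2*51/(2 + 51)) = 1/(2*51/53) = 1/(2*51*(1/53)) = 1/(102/53) = 53/102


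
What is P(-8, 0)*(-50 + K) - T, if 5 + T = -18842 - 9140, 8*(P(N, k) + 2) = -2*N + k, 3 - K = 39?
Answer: 27987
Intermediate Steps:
K = -36 (K = 3 - 1*39 = 3 - 39 = -36)
P(N, k) = -2 - N/4 + k/8 (P(N, k) = -2 + (-2*N + k)/8 = -2 + (k - 2*N)/8 = -2 + (-N/4 + k/8) = -2 - N/4 + k/8)
T = -27987 (T = -5 + (-18842 - 9140) = -5 - 27982 = -27987)
P(-8, 0)*(-50 + K) - T = (-2 - ¼*(-8) + (⅛)*0)*(-50 - 36) - 1*(-27987) = (-2 + 2 + 0)*(-86) + 27987 = 0*(-86) + 27987 = 0 + 27987 = 27987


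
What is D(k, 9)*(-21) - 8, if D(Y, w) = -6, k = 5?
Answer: 118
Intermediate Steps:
D(k, 9)*(-21) - 8 = -6*(-21) - 8 = 126 - 8 = 118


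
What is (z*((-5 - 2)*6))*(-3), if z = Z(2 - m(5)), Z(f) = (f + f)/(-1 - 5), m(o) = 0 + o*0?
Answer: -84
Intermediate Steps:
m(o) = 0 (m(o) = 0 + 0 = 0)
Z(f) = -f/3 (Z(f) = (2*f)/(-6) = (2*f)*(-1/6) = -f/3)
z = -2/3 (z = -(2 - 1*0)/3 = -(2 + 0)/3 = -1/3*2 = -2/3 ≈ -0.66667)
(z*((-5 - 2)*6))*(-3) = -2*(-5 - 2)*6/3*(-3) = -(-14)*6/3*(-3) = -2/3*(-42)*(-3) = 28*(-3) = -84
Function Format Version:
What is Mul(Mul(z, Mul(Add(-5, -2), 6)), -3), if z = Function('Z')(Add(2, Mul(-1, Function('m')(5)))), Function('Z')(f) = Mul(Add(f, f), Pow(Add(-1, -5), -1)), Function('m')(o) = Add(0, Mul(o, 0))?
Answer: -84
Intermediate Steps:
Function('m')(o) = 0 (Function('m')(o) = Add(0, 0) = 0)
Function('Z')(f) = Mul(Rational(-1, 3), f) (Function('Z')(f) = Mul(Mul(2, f), Pow(-6, -1)) = Mul(Mul(2, f), Rational(-1, 6)) = Mul(Rational(-1, 3), f))
z = Rational(-2, 3) (z = Mul(Rational(-1, 3), Add(2, Mul(-1, 0))) = Mul(Rational(-1, 3), Add(2, 0)) = Mul(Rational(-1, 3), 2) = Rational(-2, 3) ≈ -0.66667)
Mul(Mul(z, Mul(Add(-5, -2), 6)), -3) = Mul(Mul(Rational(-2, 3), Mul(Add(-5, -2), 6)), -3) = Mul(Mul(Rational(-2, 3), Mul(-7, 6)), -3) = Mul(Mul(Rational(-2, 3), -42), -3) = Mul(28, -3) = -84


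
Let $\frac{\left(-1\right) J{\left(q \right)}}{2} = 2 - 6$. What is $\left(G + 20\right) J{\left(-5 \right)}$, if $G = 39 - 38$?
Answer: $168$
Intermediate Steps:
$J{\left(q \right)} = 8$ ($J{\left(q \right)} = - 2 \left(2 - 6\right) = \left(-2\right) \left(-4\right) = 8$)
$G = 1$ ($G = 39 - 38 = 1$)
$\left(G + 20\right) J{\left(-5 \right)} = \left(1 + 20\right) 8 = 21 \cdot 8 = 168$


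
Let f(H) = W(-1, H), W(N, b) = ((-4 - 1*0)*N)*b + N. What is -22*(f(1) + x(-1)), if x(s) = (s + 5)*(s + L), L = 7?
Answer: -594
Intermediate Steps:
W(N, b) = N - 4*N*b (W(N, b) = ((-4 + 0)*N)*b + N = (-4*N)*b + N = -4*N*b + N = N - 4*N*b)
x(s) = (5 + s)*(7 + s) (x(s) = (s + 5)*(s + 7) = (5 + s)*(7 + s))
f(H) = -1 + 4*H (f(H) = -(1 - 4*H) = -1 + 4*H)
-22*(f(1) + x(-1)) = -22*((-1 + 4*1) + (35 + (-1)² + 12*(-1))) = -22*((-1 + 4) + (35 + 1 - 12)) = -22*(3 + 24) = -22*27 = -594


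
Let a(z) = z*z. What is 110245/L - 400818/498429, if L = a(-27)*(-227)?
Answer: -13475318911/9164614023 ≈ -1.4704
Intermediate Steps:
a(z) = z**2
L = -165483 (L = (-27)**2*(-227) = 729*(-227) = -165483)
110245/L - 400818/498429 = 110245/(-165483) - 400818/498429 = 110245*(-1/165483) - 400818*1/498429 = -110245/165483 - 133606/166143 = -13475318911/9164614023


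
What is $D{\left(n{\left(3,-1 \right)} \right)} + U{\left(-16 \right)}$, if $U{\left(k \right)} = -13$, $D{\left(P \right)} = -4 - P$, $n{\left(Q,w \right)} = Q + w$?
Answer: $-19$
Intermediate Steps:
$D{\left(n{\left(3,-1 \right)} \right)} + U{\left(-16 \right)} = \left(-4 - \left(3 - 1\right)\right) - 13 = \left(-4 - 2\right) - 13 = -6 - 13 = -19$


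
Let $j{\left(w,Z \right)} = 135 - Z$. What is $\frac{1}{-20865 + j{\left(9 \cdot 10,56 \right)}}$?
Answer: $- \frac{1}{20786} \approx -4.8109 \cdot 10^{-5}$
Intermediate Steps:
$\frac{1}{-20865 + j{\left(9 \cdot 10,56 \right)}} = \frac{1}{-20865 + \left(135 - 56\right)} = \frac{1}{-20865 + 79} = \frac{1}{-20786} = - \frac{1}{20786}$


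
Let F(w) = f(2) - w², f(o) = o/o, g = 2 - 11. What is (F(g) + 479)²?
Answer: 159201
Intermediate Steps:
g = -9
f(o) = 1
F(w) = 1 - w²
(F(g) + 479)² = ((1 - 1*(-9)²) + 479)² = ((1 - 1*81) + 479)² = ((1 - 81) + 479)² = (-80 + 479)² = 399² = 159201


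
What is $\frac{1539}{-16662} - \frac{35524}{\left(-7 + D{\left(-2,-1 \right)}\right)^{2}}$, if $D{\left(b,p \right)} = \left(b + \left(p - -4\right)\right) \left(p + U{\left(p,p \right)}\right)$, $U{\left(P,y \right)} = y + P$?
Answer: $- \frac{49337899}{138850} \approx -355.33$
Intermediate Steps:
$U{\left(P,y \right)} = P + y$
$D{\left(b,p \right)} = 3 p \left(4 + b + p\right)$ ($D{\left(b,p \right)} = \left(b + \left(p - -4\right)\right) \left(p + \left(p + p\right)\right) = \left(b + \left(p + 4\right)\right) \left(p + 2 p\right) = \left(b + \left(4 + p\right)\right) 3 p = \left(4 + b + p\right) 3 p = 3 p \left(4 + b + p\right)$)
$\frac{1539}{-16662} - \frac{35524}{\left(-7 + D{\left(-2,-1 \right)}\right)^{2}} = \frac{1539}{-16662} - \frac{35524}{\left(-7 + 3 \left(-1\right) \left(4 - 2 - 1\right)\right)^{2}} = 1539 \left(- \frac{1}{16662}\right) - \frac{35524}{\left(-7 + 3 \left(-1\right) 1\right)^{2}} = - \frac{513}{5554} - \frac{35524}{\left(-7 - 3\right)^{2}} = - \frac{513}{5554} - \frac{35524}{\left(-10\right)^{2}} = - \frac{513}{5554} - \frac{35524}{100} = - \frac{513}{5554} - \frac{8881}{25} = - \frac{49337899}{138850}$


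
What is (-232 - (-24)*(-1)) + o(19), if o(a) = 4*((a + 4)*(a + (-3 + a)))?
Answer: 2964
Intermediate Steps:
o(a) = 4*(-3 + 2*a)*(4 + a) (o(a) = 4*((4 + a)*(-3 + 2*a)) = 4*((-3 + 2*a)*(4 + a)) = 4*(-3 + 2*a)*(4 + a))
(-232 - (-24)*(-1)) + o(19) = (-232 - (-24)*(-1)) + (-48 + 8*19² + 20*19) = (-232 - 1*24) + (-48 + 8*361 + 380) = (-232 - 24) + (-48 + 2888 + 380) = -256 + 3220 = 2964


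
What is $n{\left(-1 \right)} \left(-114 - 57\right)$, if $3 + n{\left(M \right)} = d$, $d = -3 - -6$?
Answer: $0$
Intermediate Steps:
$d = 3$ ($d = -3 + 6 = 3$)
$n{\left(M \right)} = 0$ ($n{\left(M \right)} = -3 + 3 = 0$)
$n{\left(-1 \right)} \left(-114 - 57\right) = 0 \left(-114 - 57\right) = 0 \left(-171\right) = 0$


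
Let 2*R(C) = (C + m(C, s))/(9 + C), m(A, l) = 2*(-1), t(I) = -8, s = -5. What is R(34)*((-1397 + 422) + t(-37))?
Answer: -15728/43 ≈ -365.77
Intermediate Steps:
m(A, l) = -2
R(C) = (-2 + C)/(2*(9 + C)) (R(C) = ((C - 2)/(9 + C))/2 = ((-2 + C)/(9 + C))/2 = (-2 + C)/(2*(9 + C)))
R(34)*((-1397 + 422) + t(-37)) = ((-2 + 34)/(2*(9 + 34)))*((-1397 + 422) - 8) = ((½)*32/43)*(-975 - 8) = ((½)*(1/43)*32)*(-983) = (16/43)*(-983) = -15728/43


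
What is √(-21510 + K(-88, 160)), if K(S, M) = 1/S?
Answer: I*√41643382/44 ≈ 146.66*I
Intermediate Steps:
√(-21510 + K(-88, 160)) = √(-21510 + 1/(-88)) = √(-21510 - 1/88) = √(-1892881/88) = I*√41643382/44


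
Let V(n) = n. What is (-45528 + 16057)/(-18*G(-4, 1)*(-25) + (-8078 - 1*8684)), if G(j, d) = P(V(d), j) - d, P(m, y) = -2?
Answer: 29471/18112 ≈ 1.6272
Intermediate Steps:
G(j, d) = -2 - d
(-45528 + 16057)/(-18*G(-4, 1)*(-25) + (-8078 - 1*8684)) = (-45528 + 16057)/(-18*(-2 - 1*1)*(-25) + (-8078 - 1*8684)) = -29471/(-18*(-2 - 1)*(-25) + (-8078 - 8684)) = -29471/(-18*(-3)*(-25) - 16762) = -29471/(54*(-25) - 16762) = -29471/(-1350 - 16762) = -29471/(-18112) = -29471*(-1/18112) = 29471/18112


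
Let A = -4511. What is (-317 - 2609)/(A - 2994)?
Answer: 154/395 ≈ 0.38987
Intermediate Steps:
(-317 - 2609)/(A - 2994) = (-317 - 2609)/(-4511 - 2994) = -2926/(-7505) = -2926*(-1/7505) = 154/395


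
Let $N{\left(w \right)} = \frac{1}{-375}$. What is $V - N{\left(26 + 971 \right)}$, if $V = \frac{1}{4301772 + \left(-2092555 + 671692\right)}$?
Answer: $\frac{960428}{360113625} \approx 0.002667$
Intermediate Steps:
$N{\left(w \right)} = - \frac{1}{375}$
$V = \frac{1}{2880909}$ ($V = \frac{1}{4301772 - 1420863} = \frac{1}{2880909} \approx 3.4711 \cdot 10^{-7}$)
$V - N{\left(26 + 971 \right)} = \frac{1}{2880909} - - \frac{1}{375} = \frac{1}{2880909} + \frac{1}{375} = \frac{960428}{360113625}$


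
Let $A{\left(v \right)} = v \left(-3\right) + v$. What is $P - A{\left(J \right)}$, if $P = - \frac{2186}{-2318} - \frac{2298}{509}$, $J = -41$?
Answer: $- \frac{50481387}{589931} \approx -85.572$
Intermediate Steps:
$A{\left(v \right)} = - 2 v$ ($A{\left(v \right)} = - 3 v + v = - 2 v$)
$P = - \frac{2107045}{589931}$ ($P = \left(-2186\right) \left(- \frac{1}{2318}\right) - \frac{2298}{509} = \frac{1093}{1159} - \frac{2298}{509} = - \frac{2107045}{589931} \approx -3.5717$)
$P - A{\left(J \right)} = - \frac{2107045}{589931} - \left(-2\right) \left(-41\right) = - \frac{2107045}{589931} - 82 = - \frac{50481387}{589931}$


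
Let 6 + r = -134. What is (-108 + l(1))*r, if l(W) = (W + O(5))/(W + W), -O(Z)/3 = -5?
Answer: 14000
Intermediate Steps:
O(Z) = 15 (O(Z) = -3*(-5) = 15)
l(W) = (15 + W)/(2*W) (l(W) = (W + 15)/(W + W) = (15 + W)/((2*W)) = (15 + W)*(1/(2*W)) = (15 + W)/(2*W))
r = -140 (r = -6 - 134 = -140)
(-108 + l(1))*r = (-108 + (1/2)*(15 + 1)/1)*(-140) = (-108 + (1/2)*1*16)*(-140) = (-108 + 8)*(-140) = -100*(-140) = 14000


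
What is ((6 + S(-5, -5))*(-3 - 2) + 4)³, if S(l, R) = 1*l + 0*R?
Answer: -1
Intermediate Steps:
S(l, R) = l (S(l, R) = l + 0 = l)
((6 + S(-5, -5))*(-3 - 2) + 4)³ = ((6 - 5)*(-3 - 2) + 4)³ = (1*(-5) + 4)³ = (-5 + 4)³ = (-1)³ = -1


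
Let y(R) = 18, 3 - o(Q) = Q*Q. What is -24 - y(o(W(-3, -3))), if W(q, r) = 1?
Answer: -42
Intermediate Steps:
o(Q) = 3 - Q² (o(Q) = 3 - Q*Q = 3 - Q²)
-24 - y(o(W(-3, -3))) = -24 - 1*18 = -24 - 18 = -42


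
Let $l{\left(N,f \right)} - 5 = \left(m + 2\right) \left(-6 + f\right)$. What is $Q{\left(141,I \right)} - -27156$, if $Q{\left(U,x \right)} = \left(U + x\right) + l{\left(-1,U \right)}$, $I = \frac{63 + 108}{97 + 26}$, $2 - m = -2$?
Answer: $\frac{1152649}{41} \approx 28113.0$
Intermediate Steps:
$m = 4$ ($m = 2 - -2 = 2 + 2 = 4$)
$I = \frac{57}{41}$ ($I = \frac{171}{123} = 171 \cdot \frac{1}{123} = \frac{57}{41} \approx 1.3902$)
$l{\left(N,f \right)} = -31 + 6 f$ ($l{\left(N,f \right)} = 5 + \left(4 + 2\right) \left(-6 + f\right) = 5 + 6 \left(-6 + f\right) = 5 + \left(-36 + 6 f\right) = -31 + 6 f$)
$Q{\left(U,x \right)} = -31 + x + 7 U$ ($Q{\left(U,x \right)} = \left(U + x\right) + \left(-31 + 6 U\right) = -31 + x + 7 U$)
$Q{\left(141,I \right)} - -27156 = \left(-31 + \frac{57}{41} + 7 \cdot 141\right) - -27156 = \left(-31 + \frac{57}{41} + 987\right) + 27156 = \frac{39253}{41} + 27156 = \frac{1152649}{41}$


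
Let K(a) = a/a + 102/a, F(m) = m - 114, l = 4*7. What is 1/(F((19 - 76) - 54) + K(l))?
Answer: -14/3085 ≈ -0.0045381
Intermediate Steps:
l = 28
F(m) = -114 + m
K(a) = 1 + 102/a
1/(F((19 - 76) - 54) + K(l)) = 1/((-114 + ((19 - 76) - 54)) + (102 + 28)/28) = 1/((-114 + (-57 - 54)) + (1/28)*130) = 1/((-114 - 111) + 65/14) = 1/(-225 + 65/14) = 1/(-3085/14) = -14/3085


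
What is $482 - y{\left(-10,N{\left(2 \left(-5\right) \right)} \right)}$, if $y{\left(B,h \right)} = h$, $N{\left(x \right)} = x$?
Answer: $492$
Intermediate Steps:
$482 - y{\left(-10,N{\left(2 \left(-5\right) \right)} \right)} = 482 - 2 \left(-5\right) = 482 - -10 = 482 + 10 = 492$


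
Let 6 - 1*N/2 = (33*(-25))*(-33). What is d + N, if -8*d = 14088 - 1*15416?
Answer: -54272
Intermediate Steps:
d = 166 (d = -(14088 - 1*15416)/8 = -(14088 - 15416)/8 = -⅛*(-1328) = 166)
N = -54438 (N = 12 - 2*33*(-25)*(-33) = 12 - (-1650)*(-33) = 12 - 2*27225 = 12 - 54450 = -54438)
d + N = 166 - 54438 = -54272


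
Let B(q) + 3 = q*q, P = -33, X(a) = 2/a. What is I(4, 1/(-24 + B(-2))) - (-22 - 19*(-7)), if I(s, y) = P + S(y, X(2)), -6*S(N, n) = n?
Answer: -865/6 ≈ -144.17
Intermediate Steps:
S(N, n) = -n/6
B(q) = -3 + q² (B(q) = -3 + q*q = -3 + q²)
I(s, y) = -199/6 (I(s, y) = -33 - 1/(3*2) = -33 - ⅙*1 = -33 - ⅙ = -199/6)
I(4, 1/(-24 + B(-2))) - (-22 - 19*(-7)) = -199/6 - (-22 - 19*(-7)) = -199/6 - (-22 + 133) = -199/6 - 1*111 = -199/6 - 111 = -865/6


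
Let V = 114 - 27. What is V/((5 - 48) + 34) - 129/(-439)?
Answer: -12344/1317 ≈ -9.3728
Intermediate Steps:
V = 87
V/((5 - 48) + 34) - 129/(-439) = 87/((5 - 48) + 34) - 129/(-439) = 87/(-43 + 34) - 129*(-1/439) = 87/(-9) + 129/439 = 87*(-1/9) + 129/439 = -29/3 + 129/439 = -12344/1317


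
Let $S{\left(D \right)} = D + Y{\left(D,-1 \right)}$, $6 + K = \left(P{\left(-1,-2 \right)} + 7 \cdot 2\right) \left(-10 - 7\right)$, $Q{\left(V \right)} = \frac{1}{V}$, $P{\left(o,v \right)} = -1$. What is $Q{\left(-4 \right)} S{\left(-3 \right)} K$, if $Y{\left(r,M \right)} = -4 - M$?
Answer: $- \frac{681}{2} \approx -340.5$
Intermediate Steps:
$K = -227$ ($K = -6 + \left(-1 + 7 \cdot 2\right) \left(-10 - 7\right) = -6 + \left(-1 + 14\right) \left(-17\right) = -6 + 13 \left(-17\right) = -6 - 221 = -227$)
$S{\left(D \right)} = -3 + D$ ($S{\left(D \right)} = D - 3 = -3 + D$)
$Q{\left(-4 \right)} S{\left(-3 \right)} K = \frac{-3 - 3}{-4} \left(-227\right) = \left(- \frac{1}{4}\right) \left(-6\right) \left(-227\right) = \frac{3}{2} \left(-227\right) = - \frac{681}{2}$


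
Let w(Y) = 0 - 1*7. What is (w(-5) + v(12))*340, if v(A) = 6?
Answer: -340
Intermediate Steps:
w(Y) = -7 (w(Y) = 0 - 7 = -7)
(w(-5) + v(12))*340 = (-7 + 6)*340 = -1*340 = -340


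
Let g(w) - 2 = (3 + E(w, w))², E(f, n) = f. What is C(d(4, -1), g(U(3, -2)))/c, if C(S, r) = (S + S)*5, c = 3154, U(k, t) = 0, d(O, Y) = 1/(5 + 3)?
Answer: 5/12616 ≈ 0.00039632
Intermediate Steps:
d(O, Y) = ⅛ (d(O, Y) = 1/8 = ⅛)
g(w) = 2 + (3 + w)²
C(S, r) = 10*S (C(S, r) = (2*S)*5 = 10*S)
C(d(4, -1), g(U(3, -2)))/c = (10*(⅛))/3154 = (5/4)*(1/3154) = 5/12616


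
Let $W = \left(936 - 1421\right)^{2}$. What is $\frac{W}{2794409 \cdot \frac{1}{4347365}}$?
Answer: $\frac{1022608932125}{2794409} \approx 3.6595 \cdot 10^{5}$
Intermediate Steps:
$W = 235225$ ($W = \left(-485\right)^{2} = 235225$)
$\frac{W}{2794409 \cdot \frac{1}{4347365}} = \frac{235225}{2794409 \cdot \frac{1}{4347365}} = \frac{235225}{\frac{2794409}{4347365}} = 235225 \cdot \frac{4347365}{2794409} = \frac{1022608932125}{2794409}$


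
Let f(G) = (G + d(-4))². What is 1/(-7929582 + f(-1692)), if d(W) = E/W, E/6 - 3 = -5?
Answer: -1/5076861 ≈ -1.9697e-7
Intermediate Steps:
E = -12 (E = 18 + 6*(-5) = 18 - 30 = -12)
d(W) = -12/W
f(G) = (3 + G)² (f(G) = (G - 12/(-4))² = (G - 12*(-¼))² = (G + 3)² = (3 + G)²)
1/(-7929582 + f(-1692)) = 1/(-7929582 + (3 - 1692)²) = 1/(-7929582 + (-1689)²) = 1/(-7929582 + 2852721) = 1/(-5076861) = -1/5076861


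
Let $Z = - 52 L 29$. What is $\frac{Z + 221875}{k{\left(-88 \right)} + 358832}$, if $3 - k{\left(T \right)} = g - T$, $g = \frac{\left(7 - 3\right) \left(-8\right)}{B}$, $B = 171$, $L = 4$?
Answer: $\frac{36909153}{61345769} \approx 0.60166$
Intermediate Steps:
$Z = -6032$ ($Z = \left(-52\right) 4 \cdot 29 = \left(-208\right) 29 = -6032$)
$g = - \frac{32}{171}$ ($g = \frac{\left(7 - 3\right) \left(-8\right)}{171} = 4 \left(-8\right) \frac{1}{171} = \left(-32\right) \frac{1}{171} = - \frac{32}{171} \approx -0.18713$)
$k{\left(T \right)} = \frac{545}{171} + T$ ($k{\left(T \right)} = 3 - \left(- \frac{32}{171} - T\right) = 3 + \left(\frac{32}{171} + T\right) = \frac{545}{171} + T$)
$\frac{Z + 221875}{k{\left(-88 \right)} + 358832} = \frac{-6032 + 221875}{\left(\frac{545}{171} - 88\right) + 358832} = \frac{215843}{- \frac{14503}{171} + 358832} = \frac{215843}{\frac{61345769}{171}} = 215843 \cdot \frac{171}{61345769} = \frac{36909153}{61345769}$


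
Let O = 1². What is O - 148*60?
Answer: -8879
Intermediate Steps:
O = 1
O - 148*60 = 1 - 148*60 = 1 - 8880 = -8879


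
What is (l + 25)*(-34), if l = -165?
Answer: 4760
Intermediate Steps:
(l + 25)*(-34) = (-165 + 25)*(-34) = -140*(-34) = 4760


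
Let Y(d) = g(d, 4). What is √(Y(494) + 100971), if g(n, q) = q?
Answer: 5*√4039 ≈ 317.77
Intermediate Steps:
Y(d) = 4
√(Y(494) + 100971) = √(4 + 100971) = √100975 = 5*√4039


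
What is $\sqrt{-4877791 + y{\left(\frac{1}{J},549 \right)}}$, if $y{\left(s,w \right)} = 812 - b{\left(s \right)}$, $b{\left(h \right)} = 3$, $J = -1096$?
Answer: $i \sqrt{4876982} \approx 2208.4 i$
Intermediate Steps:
$y{\left(s,w \right)} = 809$ ($y{\left(s,w \right)} = 812 - 3 = 809$)
$\sqrt{-4877791 + y{\left(\frac{1}{J},549 \right)}} = \sqrt{-4877791 + 809} = \sqrt{-4876982} = i \sqrt{4876982}$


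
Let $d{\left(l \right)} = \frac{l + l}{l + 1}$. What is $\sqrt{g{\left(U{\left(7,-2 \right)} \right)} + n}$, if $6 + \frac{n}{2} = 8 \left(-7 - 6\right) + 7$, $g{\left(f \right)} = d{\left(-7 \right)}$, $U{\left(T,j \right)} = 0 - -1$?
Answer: $\frac{i \sqrt{1833}}{3} \approx 14.271 i$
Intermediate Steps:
$d{\left(l \right)} = \frac{2 l}{1 + l}$
$U{\left(T,j \right)} = 1$ ($U{\left(T,j \right)} = 0 + 1 = 1$)
$g{\left(f \right)} = \frac{7}{3}$ ($g{\left(f \right)} = 2 \left(-7\right) \frac{1}{1 - 7} = 2 \left(-7\right) \frac{1}{-6} = 2 \left(-7\right) \left(- \frac{1}{6}\right) = \frac{7}{3}$)
$n = -206$ ($n = -12 + 2 \left(8 \left(-7 - 6\right) + 7\right) = -12 + 2 \left(8 \left(-13\right) + 7\right) = -12 + 2 \left(-104 + 7\right) = -12 + 2 \left(-97\right) = -12 - 194 = -206$)
$\sqrt{g{\left(U{\left(7,-2 \right)} \right)} + n} = \sqrt{\frac{7}{3} - 206} = \sqrt{- \frac{611}{3}} = \frac{i \sqrt{1833}}{3}$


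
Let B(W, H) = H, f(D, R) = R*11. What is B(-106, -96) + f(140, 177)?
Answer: 1851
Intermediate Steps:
f(D, R) = 11*R
B(-106, -96) + f(140, 177) = -96 + 11*177 = -96 + 1947 = 1851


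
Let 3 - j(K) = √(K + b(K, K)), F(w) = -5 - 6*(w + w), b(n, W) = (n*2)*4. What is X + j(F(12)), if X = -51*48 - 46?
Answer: -2491 - 3*I*√149 ≈ -2491.0 - 36.62*I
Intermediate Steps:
b(n, W) = 8*n (b(n, W) = (2*n)*4 = 8*n)
X = -2494 (X = -2448 - 46 = -2494)
F(w) = -5 - 12*w (F(w) = -5 - 6*2*w = -5 - 12*w)
j(K) = 3 - 3*√K (j(K) = 3 - √(K + 8*K) = 3 - √(9*K) = 3 - 3*√K)
X + j(F(12)) = -2494 + (3 - 3*√(-5 - 12*12)) = -2494 + (3 - 3*√(-5 - 144)) = -2494 + (3 - 3*I*√149) = -2491 - 3*I*√149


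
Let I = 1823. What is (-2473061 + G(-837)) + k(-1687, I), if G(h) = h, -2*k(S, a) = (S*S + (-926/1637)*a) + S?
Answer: -6376971794/1637 ≈ -3.8955e+6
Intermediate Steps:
k(S, a) = -S/2 - S²/2 + 463*a/1637 (k(S, a) = -((S*S + (-926/1637)*a) + S)/2 = -((S² + (-926*1/1637)*a) + S)/2 = -((S² - 926*a/1637) + S)/2 = -(S + S² - 926*a/1637)/2 = -S/2 - S²/2 + 463*a/1637)
(-2473061 + G(-837)) + k(-1687, I) = (-2473061 - 837) + (-½*(-1687) - ½*(-1687)² + (463/1637)*1823) = -2473898 + (1687/2 - ½*2845969 + 844049/1637) = -2473898 + (1687/2 - 2845969/2 + 844049/1637) = -2473898 - 2327200768/1637 = -6376971794/1637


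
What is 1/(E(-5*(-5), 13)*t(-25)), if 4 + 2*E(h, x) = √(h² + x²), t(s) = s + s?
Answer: -2/9725 - √794/19450 ≈ -0.0016544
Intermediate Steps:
t(s) = 2*s
E(h, x) = -2 + √(h² + x²)/2
1/(E(-5*(-5), 13)*t(-25)) = 1/((-2 + √((-5*(-5))² + 13²)/2)*(2*(-25))) = 1/((-2 + √(25² + 169)/2)*(-50)) = 1/((-2 + √(625 + 169)/2)*(-50)) = 1/((-2 + √794/2)*(-50)) = 1/(100 - 25*√794)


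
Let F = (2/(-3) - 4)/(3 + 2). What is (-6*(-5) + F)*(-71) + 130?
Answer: -29006/15 ≈ -1933.7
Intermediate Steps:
F = -14/15 (F = (2*(-1/3) - 4)/5 = (-2/3 - 4)*(1/5) = -14/3*1/5 = -14/15 ≈ -0.93333)
(-6*(-5) + F)*(-71) + 130 = (-6*(-5) - 14/15)*(-71) + 130 = (30 - 14/15)*(-71) + 130 = (436/15)*(-71) + 130 = -30956/15 + 130 = -29006/15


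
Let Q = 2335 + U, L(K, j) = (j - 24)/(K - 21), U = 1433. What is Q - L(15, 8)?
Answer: 11296/3 ≈ 3765.3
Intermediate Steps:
L(K, j) = (-24 + j)/(-21 + K)
Q = 3768 (Q = 2335 + 1433 = 3768)
Q - L(15, 8) = 3768 - (-24 + 8)/(-21 + 15) = 3768 - (-16)/(-6) = 3768 - (-1)*(-16)/6 = 3768 - 1*8/3 = 3768 - 8/3 = 11296/3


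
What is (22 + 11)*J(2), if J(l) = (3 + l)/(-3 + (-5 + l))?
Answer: -55/2 ≈ -27.500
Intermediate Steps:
J(l) = (3 + l)/(-8 + l)
(22 + 11)*J(2) = (22 + 11)*((3 + 2)/(-8 + 2)) = 33*(5/(-6)) = 33*(-1/6*5) = 33*(-5/6) = -55/2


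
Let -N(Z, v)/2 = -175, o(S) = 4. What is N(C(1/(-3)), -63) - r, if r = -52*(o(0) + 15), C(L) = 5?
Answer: 1338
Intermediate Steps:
N(Z, v) = 350 (N(Z, v) = -2*(-175) = 350)
r = -988 (r = -52*(4 + 15) = -52*19 = -988)
N(C(1/(-3)), -63) - r = 350 - 1*(-988) = 350 + 988 = 1338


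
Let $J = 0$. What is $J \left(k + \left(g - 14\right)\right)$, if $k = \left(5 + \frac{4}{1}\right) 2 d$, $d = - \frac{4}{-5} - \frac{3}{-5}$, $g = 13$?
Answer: $0$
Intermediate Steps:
$d = \frac{7}{5}$ ($d = \left(-4\right) \left(- \frac{1}{5}\right) - - \frac{3}{5} = \frac{4}{5} + \frac{3}{5} = \frac{7}{5} \approx 1.4$)
$k = \frac{126}{5}$ ($k = \left(5 + \frac{4}{1}\right) 2 \cdot \frac{7}{5} = \left(5 + 4 \cdot 1\right) 2 \cdot \frac{7}{5} = \left(5 + 4\right) 2 \cdot \frac{7}{5} = 9 \cdot 2 \cdot \frac{7}{5} = 18 \cdot \frac{7}{5} = \frac{126}{5} \approx 25.2$)
$J \left(k + \left(g - 14\right)\right) = 0 \left(\frac{126}{5} + \left(13 - 14\right)\right) = 0 \left(\frac{126}{5} - 1\right) = 0 \cdot \frac{121}{5} = 0$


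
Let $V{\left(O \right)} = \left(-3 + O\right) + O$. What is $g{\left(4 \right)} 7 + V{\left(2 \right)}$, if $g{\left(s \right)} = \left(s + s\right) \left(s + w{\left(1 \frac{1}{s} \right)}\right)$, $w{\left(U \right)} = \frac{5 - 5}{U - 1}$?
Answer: $225$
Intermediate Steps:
$w{\left(U \right)} = 0$ ($w{\left(U \right)} = \frac{0}{-1 + U} = 0$)
$g{\left(s \right)} = 2 s^{2}$ ($g{\left(s \right)} = \left(s + s\right) \left(s + 0\right) = 2 s s = 2 s^{2}$)
$V{\left(O \right)} = -3 + 2 O$
$g{\left(4 \right)} 7 + V{\left(2 \right)} = 2 \cdot 4^{2} \cdot 7 + \left(-3 + 2 \cdot 2\right) = 2 \cdot 16 \cdot 7 + \left(-3 + 4\right) = 32 \cdot 7 + 1 = 224 + 1 = 225$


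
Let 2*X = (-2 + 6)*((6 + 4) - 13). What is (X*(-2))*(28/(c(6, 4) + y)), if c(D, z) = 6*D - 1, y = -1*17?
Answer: 56/3 ≈ 18.667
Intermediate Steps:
y = -17
c(D, z) = -1 + 6*D
X = -6 (X = ((-2 + 6)*((6 + 4) - 13))/2 = (4*(10 - 13))/2 = (4*(-3))/2 = (1/2)*(-12) = -6)
(X*(-2))*(28/(c(6, 4) + y)) = (-6*(-2))*(28/((-1 + 6*6) - 17)) = 12*(28/((-1 + 36) - 17)) = 12*(28/(35 - 17)) = 12*(28/18) = 12*(28*(1/18)) = 12*(14/9) = 56/3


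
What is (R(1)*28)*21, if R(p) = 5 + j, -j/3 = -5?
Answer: 11760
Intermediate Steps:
j = 15 (j = -3*(-5) = 15)
R(p) = 20 (R(p) = 5 + 15 = 20)
(R(1)*28)*21 = (20*28)*21 = 560*21 = 11760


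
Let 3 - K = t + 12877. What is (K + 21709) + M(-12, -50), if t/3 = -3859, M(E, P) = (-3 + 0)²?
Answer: 20421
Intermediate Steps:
M(E, P) = 9 (M(E, P) = (-3)² = 9)
t = -11577 (t = 3*(-3859) = -11577)
K = -1297 (K = 3 - (-11577 + 12877) = 3 - 1*1300 = 3 - 1300 = -1297)
(K + 21709) + M(-12, -50) = (-1297 + 21709) + 9 = 20412 + 9 = 20421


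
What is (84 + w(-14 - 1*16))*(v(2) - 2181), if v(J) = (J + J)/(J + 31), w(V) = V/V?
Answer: -6117365/33 ≈ -1.8537e+5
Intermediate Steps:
w(V) = 1
v(J) = 2*J/(31 + J) (v(J) = (2*J)/(31 + J) = 2*J/(31 + J))
(84 + w(-14 - 1*16))*(v(2) - 2181) = (84 + 1)*(2*2/(31 + 2) - 2181) = 85*(2*2/33 - 2181) = 85*(2*2*(1/33) - 2181) = 85*(4/33 - 2181) = 85*(-71969/33) = -6117365/33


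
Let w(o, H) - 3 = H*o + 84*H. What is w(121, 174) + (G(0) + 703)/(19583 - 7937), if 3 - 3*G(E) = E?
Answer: 207724231/5823 ≈ 35673.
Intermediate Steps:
G(E) = 1 - E/3
w(o, H) = 3 + 84*H + H*o (w(o, H) = 3 + (H*o + 84*H) = 3 + (84*H + H*o) = 3 + 84*H + H*o)
w(121, 174) + (G(0) + 703)/(19583 - 7937) = (3 + 84*174 + 174*121) + ((1 - ⅓*0) + 703)/(19583 - 7937) = (3 + 14616 + 21054) + ((1 + 0) + 703)/11646 = 35673 + (1 + 703)*(1/11646) = 35673 + 704*(1/11646) = 35673 + 352/5823 = 207724231/5823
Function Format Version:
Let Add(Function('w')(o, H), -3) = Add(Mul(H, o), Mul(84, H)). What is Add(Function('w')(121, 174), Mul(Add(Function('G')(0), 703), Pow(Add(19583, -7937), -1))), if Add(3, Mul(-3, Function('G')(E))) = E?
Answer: Rational(207724231, 5823) ≈ 35673.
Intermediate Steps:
Function('G')(E) = Add(1, Mul(Rational(-1, 3), E))
Function('w')(o, H) = Add(3, Mul(84, H), Mul(H, o)) (Function('w')(o, H) = Add(3, Add(Mul(H, o), Mul(84, H))) = Add(3, Add(Mul(84, H), Mul(H, o))) = Add(3, Mul(84, H), Mul(H, o)))
Add(Function('w')(121, 174), Mul(Add(Function('G')(0), 703), Pow(Add(19583, -7937), -1))) = Add(Add(3, Mul(84, 174), Mul(174, 121)), Mul(Add(Add(1, Mul(Rational(-1, 3), 0)), 703), Pow(Add(19583, -7937), -1))) = Add(Add(3, 14616, 21054), Mul(Add(Add(1, 0), 703), Pow(11646, -1))) = Add(35673, Mul(Add(1, 703), Rational(1, 11646))) = Add(35673, Mul(704, Rational(1, 11646))) = Add(35673, Rational(352, 5823)) = Rational(207724231, 5823)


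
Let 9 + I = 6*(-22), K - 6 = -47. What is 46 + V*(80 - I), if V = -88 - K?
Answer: -10341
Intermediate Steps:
K = -41 (K = 6 - 47 = -41)
I = -141 (I = -9 + 6*(-22) = -9 - 132 = -141)
V = -47 (V = -88 - 1*(-41) = -88 + 41 = -47)
46 + V*(80 - I) = 46 - 47*(80 - 1*(-141)) = 46 - 47*(80 + 141) = 46 - 47*221 = 46 - 10387 = -10341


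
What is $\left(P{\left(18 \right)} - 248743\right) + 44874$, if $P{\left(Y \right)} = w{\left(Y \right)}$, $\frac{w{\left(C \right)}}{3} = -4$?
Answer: $-203881$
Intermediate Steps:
$w{\left(C \right)} = -12$ ($w{\left(C \right)} = 3 \left(-4\right) = -12$)
$P{\left(Y \right)} = -12$
$\left(P{\left(18 \right)} - 248743\right) + 44874 = \left(-12 - 248743\right) + 44874 = -248755 + 44874 = -203881$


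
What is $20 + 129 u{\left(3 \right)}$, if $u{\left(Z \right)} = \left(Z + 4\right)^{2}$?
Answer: $6341$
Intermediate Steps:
$u{\left(Z \right)} = \left(4 + Z\right)^{2}$
$20 + 129 u{\left(3 \right)} = 20 + 129 \left(4 + 3\right)^{2} = 20 + 129 \cdot 7^{2} = 20 + 129 \cdot 49 = 20 + 6321 = 6341$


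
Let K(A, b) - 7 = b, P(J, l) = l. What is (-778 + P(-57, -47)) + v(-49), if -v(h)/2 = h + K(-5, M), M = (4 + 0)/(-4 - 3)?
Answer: -5179/7 ≈ -739.86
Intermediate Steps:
M = -4/7 (M = 4/(-7) = 4*(-⅐) = -4/7 ≈ -0.57143)
K(A, b) = 7 + b
v(h) = -90/7 - 2*h (v(h) = -2*(h + (7 - 4/7)) = -2*(h + 45/7) = -2*(45/7 + h) = -90/7 - 2*h)
(-778 + P(-57, -47)) + v(-49) = (-778 - 47) + (-90/7 - 2*(-49)) = -825 + (-90/7 + 98) = -825 + 596/7 = -5179/7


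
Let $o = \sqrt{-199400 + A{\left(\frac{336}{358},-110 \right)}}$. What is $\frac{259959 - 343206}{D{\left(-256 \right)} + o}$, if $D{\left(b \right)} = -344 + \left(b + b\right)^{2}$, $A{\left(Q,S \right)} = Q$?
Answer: $- \frac{162547398475}{511189985518} + \frac{27749 i \sqrt{399309083}}{1022379971036} \approx -0.31798 + 0.00054236 i$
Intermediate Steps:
$o = \frac{4 i \sqrt{399309083}}{179}$ ($o = \sqrt{-199400 + \frac{336}{358}} = \sqrt{-199400 + 336 \cdot \frac{1}{358}} = \sqrt{-199400 + \frac{168}{179}} = \sqrt{- \frac{35692432}{179}} = \frac{4 i \sqrt{399309083}}{179} \approx 446.54 i$)
$D{\left(b \right)} = -344 + 4 b^{2}$ ($D{\left(b \right)} = -344 + \left(2 b\right)^{2} = -344 + 4 b^{2}$)
$\frac{259959 - 343206}{D{\left(-256 \right)} + o} = \frac{259959 - 343206}{\left(-344 + 4 \left(-256\right)^{2}\right) + \frac{4 i \sqrt{399309083}}{179}} = - \frac{83247}{\left(-344 + 4 \cdot 65536\right) + \frac{4 i \sqrt{399309083}}{179}} = - \frac{83247}{\left(-344 + 262144\right) + \frac{4 i \sqrt{399309083}}{179}} = - \frac{83247}{261800 + \frac{4 i \sqrt{399309083}}{179}}$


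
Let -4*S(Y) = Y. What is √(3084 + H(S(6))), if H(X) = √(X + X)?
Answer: √(3084 + I*√3) ≈ 55.534 + 0.0156*I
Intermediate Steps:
S(Y) = -Y/4
H(X) = √2*√X (H(X) = √(2*X) = √2*√X)
√(3084 + H(S(6))) = √(3084 + √2*√(-¼*6)) = √(3084 + √2*√(-3/2)) = √(3084 + √2*(I*√6/2)) = √(3084 + I*√3)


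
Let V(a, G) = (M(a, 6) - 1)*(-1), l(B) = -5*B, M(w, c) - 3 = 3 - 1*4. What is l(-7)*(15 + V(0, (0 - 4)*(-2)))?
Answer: 490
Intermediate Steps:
M(w, c) = 2 (M(w, c) = 3 + (3 - 1*4) = 3 + (3 - 4) = 3 - 1 = 2)
V(a, G) = -1 (V(a, G) = (2 - 1)*(-1) = 1*(-1) = -1)
l(-7)*(15 + V(0, (0 - 4)*(-2))) = (-5*(-7))*(15 - 1) = 35*14 = 490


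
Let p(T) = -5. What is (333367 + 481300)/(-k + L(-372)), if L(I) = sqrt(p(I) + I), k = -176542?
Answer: 143822941514/31167078141 - 814667*I*sqrt(377)/31167078141 ≈ 4.6146 - 0.00050752*I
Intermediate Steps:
L(I) = sqrt(-5 + I)
(333367 + 481300)/(-k + L(-372)) = (333367 + 481300)/(-1*(-176542) + sqrt(-5 - 372)) = 814667/(176542 + sqrt(-377)) = 814667/(176542 + I*sqrt(377))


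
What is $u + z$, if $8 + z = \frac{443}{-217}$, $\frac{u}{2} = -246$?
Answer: $- \frac{108943}{217} \approx -502.04$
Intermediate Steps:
$u = -492$ ($u = 2 \left(-246\right) = -492$)
$z = - \frac{2179}{217}$ ($z = -8 + \frac{443}{-217} = -8 + 443 \left(- \frac{1}{217}\right) = -8 - \frac{443}{217} = - \frac{2179}{217} \approx -10.041$)
$u + z = -492 - \frac{2179}{217} = - \frac{108943}{217}$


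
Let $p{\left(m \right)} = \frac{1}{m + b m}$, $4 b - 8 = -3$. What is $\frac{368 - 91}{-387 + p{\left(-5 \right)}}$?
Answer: $- \frac{12465}{17419} \approx -0.7156$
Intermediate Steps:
$b = \frac{5}{4}$ ($b = 2 + \frac{1}{4} \left(-3\right) = 2 - \frac{3}{4} = \frac{5}{4} \approx 1.25$)
$p{\left(m \right)} = \frac{4}{9 m}$ ($p{\left(m \right)} = \frac{1}{m + \frac{5 m}{4}} = \frac{1}{\frac{9}{4} m} = \frac{4}{9 m}$)
$\frac{368 - 91}{-387 + p{\left(-5 \right)}} = \frac{368 - 91}{-387 + \frac{4}{9 \left(-5\right)}} = \frac{277}{-387 + \frac{4}{9} \left(- \frac{1}{5}\right)} = \frac{277}{-387 - \frac{4}{45}} = \frac{277}{- \frac{17419}{45}} = 277 \left(- \frac{45}{17419}\right) = - \frac{12465}{17419}$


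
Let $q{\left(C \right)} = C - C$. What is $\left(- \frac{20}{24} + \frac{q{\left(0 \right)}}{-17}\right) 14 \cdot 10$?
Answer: $- \frac{350}{3} \approx -116.67$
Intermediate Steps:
$q{\left(C \right)} = 0$
$\left(- \frac{20}{24} + \frac{q{\left(0 \right)}}{-17}\right) 14 \cdot 10 = \left(- \frac{20}{24} + \frac{0}{-17}\right) 14 \cdot 10 = \left(\left(-20\right) \frac{1}{24} + 0 \left(- \frac{1}{17}\right)\right) 14 \cdot 10 = \left(- \frac{5}{6} + 0\right) 14 \cdot 10 = \left(- \frac{5}{6}\right) 14 \cdot 10 = \left(- \frac{35}{3}\right) 10 = - \frac{350}{3}$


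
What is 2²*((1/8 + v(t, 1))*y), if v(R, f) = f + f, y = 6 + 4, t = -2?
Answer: 85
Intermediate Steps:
y = 10
v(R, f) = 2*f
2²*((1/8 + v(t, 1))*y) = 2²*((1/8 + 2*1)*10) = 4*((⅛ + 2)*10) = 4*((17/8)*10) = 4*(85/4) = 85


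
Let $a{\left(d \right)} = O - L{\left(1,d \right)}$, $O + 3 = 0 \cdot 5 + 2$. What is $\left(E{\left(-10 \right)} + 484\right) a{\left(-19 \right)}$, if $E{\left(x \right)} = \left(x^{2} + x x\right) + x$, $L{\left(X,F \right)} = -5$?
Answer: $2696$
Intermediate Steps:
$O = -1$ ($O = -3 + \left(0 \cdot 5 + 2\right) = -3 + \left(0 + 2\right) = -3 + 2 = -1$)
$a{\left(d \right)} = 4$ ($a{\left(d \right)} = -1 - -5 = -1 + 5 = 4$)
$E{\left(x \right)} = x + 2 x^{2}$ ($E{\left(x \right)} = \left(x^{2} + x^{2}\right) + x = 2 x^{2} + x = x + 2 x^{2}$)
$\left(E{\left(-10 \right)} + 484\right) a{\left(-19 \right)} = \left(- 10 \left(1 + 2 \left(-10\right)\right) + 484\right) 4 = \left(- 10 \left(1 - 20\right) + 484\right) 4 = \left(\left(-10\right) \left(-19\right) + 484\right) 4 = \left(190 + 484\right) 4 = 674 \cdot 4 = 2696$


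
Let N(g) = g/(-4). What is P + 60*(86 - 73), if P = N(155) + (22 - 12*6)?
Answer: 2765/4 ≈ 691.25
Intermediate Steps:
N(g) = -g/4 (N(g) = g*(-¼) = -g/4)
P = -355/4 (P = -¼*155 + (22 - 12*6) = -155/4 + (22 - 72) = -155/4 - 50 = -355/4 ≈ -88.750)
P + 60*(86 - 73) = -355/4 + 60*(86 - 73) = -355/4 + 60*13 = -355/4 + 780 = 2765/4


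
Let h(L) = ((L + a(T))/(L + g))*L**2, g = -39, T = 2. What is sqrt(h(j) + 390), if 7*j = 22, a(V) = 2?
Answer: sqrt(1199575686)/1757 ≈ 19.713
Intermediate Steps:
j = 22/7 (j = (1/7)*22 = 22/7 ≈ 3.1429)
h(L) = L**2*(2 + L)/(-39 + L) (h(L) = ((L + 2)/(L - 39))*L**2 = ((2 + L)/(-39 + L))*L**2 = L**2*(2 + L)/(-39 + L))
sqrt(h(j) + 390) = sqrt((22/7)**2*(2 + 22/7)/(-39 + 22/7) + 390) = sqrt((484/49)*(36/7)/(-251/7) + 390) = sqrt((484/49)*(-7/251)*(36/7) + 390) = sqrt(-17424/12299 + 390) = sqrt(4779186/12299) = sqrt(1199575686)/1757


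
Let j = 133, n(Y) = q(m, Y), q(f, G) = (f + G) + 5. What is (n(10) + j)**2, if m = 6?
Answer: 23716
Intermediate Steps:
q(f, G) = 5 + G + f (q(f, G) = (G + f) + 5 = 5 + G + f)
n(Y) = 11 + Y (n(Y) = 5 + Y + 6 = 11 + Y)
(n(10) + j)**2 = ((11 + 10) + 133)**2 = (21 + 133)**2 = 154**2 = 23716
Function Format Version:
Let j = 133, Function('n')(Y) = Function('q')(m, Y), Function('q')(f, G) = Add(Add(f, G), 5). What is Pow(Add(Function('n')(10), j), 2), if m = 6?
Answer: 23716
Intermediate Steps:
Function('q')(f, G) = Add(5, G, f) (Function('q')(f, G) = Add(Add(G, f), 5) = Add(5, G, f))
Function('n')(Y) = Add(11, Y) (Function('n')(Y) = Add(5, Y, 6) = Add(11, Y))
Pow(Add(Function('n')(10), j), 2) = Pow(Add(Add(11, 10), 133), 2) = Pow(Add(21, 133), 2) = Pow(154, 2) = 23716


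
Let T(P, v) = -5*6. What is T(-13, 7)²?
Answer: 900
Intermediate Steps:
T(P, v) = -30
T(-13, 7)² = (-30)² = 900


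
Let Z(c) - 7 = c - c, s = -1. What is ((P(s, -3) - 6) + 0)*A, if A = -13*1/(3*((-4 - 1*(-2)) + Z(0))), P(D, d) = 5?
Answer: 13/15 ≈ 0.86667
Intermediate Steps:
Z(c) = 7 (Z(c) = 7 + (c - c) = 7 + 0 = 7)
A = -13/15 (A = -13*1/(3*((-4 - 1*(-2)) + 7)) = -13*1/(3*((-4 + 2) + 7)) = -13*1/(3*(-2 + 7)) = -13/(3*5) = -13/15 ≈ -0.86667)
((P(s, -3) - 6) + 0)*A = ((5 - 6) + 0)*(-13/15) = (-1 + 0)*(-13/15) = -1*(-13/15) = 13/15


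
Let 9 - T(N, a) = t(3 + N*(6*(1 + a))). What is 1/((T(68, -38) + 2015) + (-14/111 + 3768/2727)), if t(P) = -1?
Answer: 33633/68149055 ≈ 0.00049352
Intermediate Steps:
T(N, a) = 10 (T(N, a) = 9 - 1*(-1) = 9 + 1 = 10)
1/((T(68, -38) + 2015) + (-14/111 + 3768/2727)) = 1/((10 + 2015) + (-14/111 + 3768/2727)) = 1/(2025 + (-14*1/111 + 3768*(1/2727))) = 1/(2025 + (-14/111 + 1256/909)) = 1/(2025 + 42230/33633) = 1/(68149055/33633) = 33633/68149055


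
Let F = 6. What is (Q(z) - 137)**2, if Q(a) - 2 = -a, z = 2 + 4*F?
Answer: 25921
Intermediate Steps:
z = 26 (z = 2 + 4*6 = 2 + 24 = 26)
Q(a) = 2 - a
(Q(z) - 137)**2 = ((2 - 1*26) - 137)**2 = ((2 - 26) - 137)**2 = (-24 - 137)**2 = (-161)**2 = 25921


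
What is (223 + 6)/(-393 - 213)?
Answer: -229/606 ≈ -0.37789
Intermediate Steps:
(223 + 6)/(-393 - 213) = 229/(-606) = 229*(-1/606) = -229/606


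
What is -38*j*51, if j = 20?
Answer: -38760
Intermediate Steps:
-38*j*51 = -38*20*51 = -760*51 = -38760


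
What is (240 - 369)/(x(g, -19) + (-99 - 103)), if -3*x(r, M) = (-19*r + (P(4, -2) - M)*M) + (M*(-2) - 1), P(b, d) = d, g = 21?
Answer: -387/79 ≈ -4.8987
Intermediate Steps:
x(r, M) = ⅓ + 2*M/3 + 19*r/3 - M*(-2 - M)/3 (x(r, M) = -((-19*r + (-2 - M)*M) + (M*(-2) - 1))/3 = -((-19*r + M*(-2 - M)) + (-2*M - 1))/3 = -((-19*r + M*(-2 - M)) + (-1 - 2*M))/3 = -(-1 - 19*r - 2*M + M*(-2 - M))/3 = ⅓ + 2*M/3 + 19*r/3 - M*(-2 - M)/3)
(240 - 369)/(x(g, -19) + (-99 - 103)) = (240 - 369)/((⅓ + (⅓)*(-19)² + (4/3)*(-19) + (19/3)*21) + (-99 - 103)) = -129/((⅓ + (⅓)*361 - 76/3 + 133) - 202) = -129/((⅓ + 361/3 - 76/3 + 133) - 202) = -129/(685/3 - 202) = -129/79/3 = -129*3/79 = -387/79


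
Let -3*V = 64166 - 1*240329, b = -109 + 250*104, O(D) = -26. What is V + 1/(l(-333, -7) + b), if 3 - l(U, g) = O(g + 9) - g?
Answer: 1521637274/25913 ≈ 58721.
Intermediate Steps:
l(U, g) = 29 + g (l(U, g) = 3 - (-26 - g) = 3 + (26 + g) = 29 + g)
b = 25891 (b = -109 + 26000 = 25891)
V = 58721 (V = -(64166 - 1*240329)/3 = -(64166 - 240329)/3 = -⅓*(-176163) = 58721)
V + 1/(l(-333, -7) + b) = 58721 + 1/((29 - 7) + 25891) = 58721 + 1/(22 + 25891) = 58721 + 1/25913 = 1521637274/25913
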